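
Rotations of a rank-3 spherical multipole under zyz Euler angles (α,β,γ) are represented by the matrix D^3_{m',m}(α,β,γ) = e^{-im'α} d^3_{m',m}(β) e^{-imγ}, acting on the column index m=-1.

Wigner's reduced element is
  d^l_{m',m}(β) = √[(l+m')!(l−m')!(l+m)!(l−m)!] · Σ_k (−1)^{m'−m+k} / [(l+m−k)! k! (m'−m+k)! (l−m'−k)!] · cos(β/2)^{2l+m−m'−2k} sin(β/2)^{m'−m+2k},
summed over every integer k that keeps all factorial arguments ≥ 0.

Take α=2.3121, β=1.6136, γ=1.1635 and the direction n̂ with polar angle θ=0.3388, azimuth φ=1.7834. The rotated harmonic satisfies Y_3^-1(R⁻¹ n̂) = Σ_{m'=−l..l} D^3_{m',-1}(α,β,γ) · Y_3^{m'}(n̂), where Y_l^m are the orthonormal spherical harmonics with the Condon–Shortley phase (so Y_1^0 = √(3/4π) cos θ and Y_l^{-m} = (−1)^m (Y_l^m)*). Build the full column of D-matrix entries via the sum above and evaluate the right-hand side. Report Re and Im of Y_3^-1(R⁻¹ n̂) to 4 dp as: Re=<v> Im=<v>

Need the full column D^3_{m',-1} for m'=−3..3 at α=2.3121, β=1.6136, γ=1.1635.
cos(β/2)=0.691813, sin(β/2)=0.722077
d^3_{-3,-1}: single k=2 term ⇒ +0.462558;  D = -0.112564+0.448653i
d^3_{-2,-1}: k∈[1..2] ⇒ +0.361848 -0.788399 = -0.426551;  D = -0.375253+0.202807i
d^3_{-1,-1}: k∈[0..2] ⇒ +0.109630 -0.955457 +0.780661 = -0.065165;  D = +0.061564+0.021363i
d^3_{0,-1}: k∈[0..2] ⇒ -0.396384 +1.295472 -0.470432 = +0.428655;  D = +0.169803+0.393589i
d^3_{1,-1}: k∈[0..2] ⇒ +0.716593 -1.040881 +0.141743 = -0.182546;  D = -0.074801+0.166517i
d^3_{2,-1}: k∈[0..1] ⇒ -0.788399 +0.429444 = -0.358955;  D = +0.340834-0.112611i
d^3_{3,-1}: single k=0 term ⇒ +0.503914;  D = +0.439694+0.246169i
Y_3^{m'}(θ=0.3388,φ=1.7834) and Σ D·Y over m':
  (-0.1126+0.4487i)·(+0.0091+0.0123i)  (-0.3753+0.2028i)·(-0.0970+0.0439i)  (+0.0616+0.0214i)·(-0.0781-0.3620i)  (+0.1698+0.3936i)·(+0.5095+0.0000i)  (-0.0748+0.1665i)·(+0.0781-0.3620i)  (+0.3408-0.1126i)·(-0.0970-0.0439i)  (+0.4397+0.2462i)·(-0.0091+0.0123i)
Y_3^-1(R⁻¹ n̂) = +0.119772+0.182355i

Re=0.1198 Im=0.1824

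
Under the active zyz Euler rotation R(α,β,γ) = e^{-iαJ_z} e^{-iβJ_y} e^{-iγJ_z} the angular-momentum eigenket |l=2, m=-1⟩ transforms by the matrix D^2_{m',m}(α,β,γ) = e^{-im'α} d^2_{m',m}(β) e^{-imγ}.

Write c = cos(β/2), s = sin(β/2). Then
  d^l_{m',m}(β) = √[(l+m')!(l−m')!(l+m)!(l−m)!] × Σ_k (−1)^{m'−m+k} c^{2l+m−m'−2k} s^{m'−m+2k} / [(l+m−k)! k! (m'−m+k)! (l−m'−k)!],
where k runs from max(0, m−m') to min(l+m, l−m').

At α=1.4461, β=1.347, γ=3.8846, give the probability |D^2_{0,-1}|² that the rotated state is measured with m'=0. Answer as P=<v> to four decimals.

Split into d^2_{0,-1}(β=1.347) × two z-phases.
Half-angle: c=0.781643, s=0.623726. N=√(2·2·1·6)=4.898979
k∈{0,1} keeps every argument non-negative
  k=0: (−1)^1·4.8990/(2)·0.7816^3·0.6237^1 = -0.729617
  k=1: (−1)^2·4.8990/(2)·0.7816^1·0.6237^3 = +0.464585
d^2_{0,-1}(1.347) = -0.729617 +0.464585 = -0.265033
|D^2_{0,-1}|² = |d^2_{0,-1}(β)|² = (-0.265033)² = 0.070242 (the z-rotation phases have unit modulus)

P=0.0702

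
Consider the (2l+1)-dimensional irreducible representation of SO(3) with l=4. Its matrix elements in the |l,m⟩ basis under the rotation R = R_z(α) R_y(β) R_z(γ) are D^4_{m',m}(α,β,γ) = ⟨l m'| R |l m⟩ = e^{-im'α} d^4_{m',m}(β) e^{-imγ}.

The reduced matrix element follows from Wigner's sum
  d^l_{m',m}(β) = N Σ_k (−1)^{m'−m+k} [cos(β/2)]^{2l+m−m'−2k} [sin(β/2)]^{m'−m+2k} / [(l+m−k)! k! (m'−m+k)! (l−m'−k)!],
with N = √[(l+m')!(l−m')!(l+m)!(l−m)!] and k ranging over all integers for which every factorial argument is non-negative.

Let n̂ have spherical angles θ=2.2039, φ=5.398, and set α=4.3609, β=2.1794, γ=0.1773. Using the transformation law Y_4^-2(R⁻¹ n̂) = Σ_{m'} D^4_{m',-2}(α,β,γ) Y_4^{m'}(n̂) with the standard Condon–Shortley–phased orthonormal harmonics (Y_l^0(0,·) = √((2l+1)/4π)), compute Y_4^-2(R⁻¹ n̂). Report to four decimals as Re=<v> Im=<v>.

Re=-0.1988 Im=-0.3454

Need the full column D^4_{m',-2} for m'=−4..4 at α=4.3609, β=2.1794, γ=0.1773.
cos(β/2)=0.462751, sin(β/2)=0.886488
d^4_{-4,-2}: single k=2 term ⇒ +0.040833;  D = +0.020269-0.035447i
d^4_{-3,-2}: k∈[1..2] ⇒ +0.015072 -0.165937 = -0.150865;  D = -0.097174-0.115401i
d^4_{-2,-2}: k∈[0..2] ⇒ +0.002103 -0.092600 +0.424789 = +0.334292;  D = -0.314210+0.114118i
d^4_{-1,-2}: k∈[0..2] ⇒ -0.017090 +0.313591 -0.767225 = -0.470724;  D = -0.001464+0.470722i
d^4_{0,-2}: k∈[0..2] ⇒ +0.073207 -0.716428 +0.985948 = +0.342728;  D = +0.321405+0.119000i
d^4_{1,-2}: k∈[0..2] ⇒ -0.209061 +1.150837 -0.844684 = +0.097092;  D = -0.063000+0.073878i
d^4_{2,-2}: k∈[0..2] ⇒ +0.424789 -1.247137 +0.381402 = -0.440945;  D = +0.216497+0.384138i
d^4_{3,-2}: k∈[0..1] ⇒ -0.608966 +0.744941 = +0.135976;  D = +0.134201-0.021896i
d^4_{4,-2}: single k=0 term ⇒ +0.549936;  D = -0.103730+0.540064i
Y_4^{m'}(θ=2.2039,φ=5.398) and Σ D·Y over m':
  (+0.0203-0.0354i)·(-0.1722-0.0727i)  (-0.0972-0.1154i)·(+0.3431-0.1813i)  (-0.3142+0.1141i)·(-0.0625+0.3091i)  (-0.0015+0.4707i)·(+0.0785+0.0960i)  (+0.3214+0.1190i)·(-0.3399+0.0000i)  (-0.0630+0.0739i)·(-0.0785+0.0960i)  (+0.2165+0.3841i)·(-0.0625-0.3091i)  (+0.1342-0.0219i)·(-0.3431-0.1813i)  (-0.1037+0.5401i)·(-0.1722+0.0727i)
Y_4^-2(R⁻¹ n̂) = -0.198828-0.345369i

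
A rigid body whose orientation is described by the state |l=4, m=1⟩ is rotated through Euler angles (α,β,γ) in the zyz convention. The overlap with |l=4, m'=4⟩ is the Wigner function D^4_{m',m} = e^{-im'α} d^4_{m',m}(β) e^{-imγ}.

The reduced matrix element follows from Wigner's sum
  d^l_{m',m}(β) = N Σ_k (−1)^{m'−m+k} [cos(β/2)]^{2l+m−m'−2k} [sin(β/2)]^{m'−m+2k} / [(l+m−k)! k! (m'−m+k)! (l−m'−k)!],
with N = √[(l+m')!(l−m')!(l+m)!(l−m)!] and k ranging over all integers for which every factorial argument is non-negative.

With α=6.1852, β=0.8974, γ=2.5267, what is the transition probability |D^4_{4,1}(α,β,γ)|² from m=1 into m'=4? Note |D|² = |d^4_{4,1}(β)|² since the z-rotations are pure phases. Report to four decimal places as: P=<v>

P=0.1316

First d^4_{4,1}(β=0.8974), then the phase factors e^{-i(4)α} and e^{-i(1)γ}:
Half-angle: c=0.901012, s=0.433795. N=√(40320·1·120·6)=5387.986637
k∈{0} keeps every argument non-negative
  k=0: (−1)^3·5387.9866/(720)·0.9010^5·0.4338^3 = -0.362743
d^4_{4,1}(0.8974) = -0.362743
|D^4_{4,1}|² = |d^4_{4,1}(β)|² = (-0.362743)² = 0.131582 (the z-rotation phases have unit modulus)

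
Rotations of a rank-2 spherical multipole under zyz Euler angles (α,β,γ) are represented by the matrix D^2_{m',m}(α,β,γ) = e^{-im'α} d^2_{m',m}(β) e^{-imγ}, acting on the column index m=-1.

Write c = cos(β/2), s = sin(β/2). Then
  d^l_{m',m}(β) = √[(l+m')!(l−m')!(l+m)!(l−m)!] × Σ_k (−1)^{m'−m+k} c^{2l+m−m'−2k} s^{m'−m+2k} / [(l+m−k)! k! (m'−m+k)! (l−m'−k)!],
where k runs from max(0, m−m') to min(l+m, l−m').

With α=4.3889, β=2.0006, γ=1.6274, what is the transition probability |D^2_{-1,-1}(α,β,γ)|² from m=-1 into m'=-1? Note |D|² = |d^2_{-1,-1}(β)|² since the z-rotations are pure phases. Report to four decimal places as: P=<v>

P=0.2859

Split into d^2_{-1,-1}(β=2.0006) × two z-phases.
With c≡cos(β/2)=0.540050 and s≡sin(β/2)=0.841633, N=[1·6·1·6]^{1/2}=6.000000
k: max(0,(-1)−(-1))=0 … min(2+(-1),2−(-1))=1
  k=0: (−1)^0·6.0000/(6)·0.5400^4·0.8416^0 = +0.085062
  k=1: (−1)^1·6.0000/(2)·0.5400^2·0.8416^2 = -0.619776
d^2_{-1,-1}(2.0006) = +0.085062 -0.619776 = -0.534714
|D^2_{-1,-1}|² = |d^2_{-1,-1}(β)|² = (-0.534714)² = 0.285919 (the z-rotation phases have unit modulus)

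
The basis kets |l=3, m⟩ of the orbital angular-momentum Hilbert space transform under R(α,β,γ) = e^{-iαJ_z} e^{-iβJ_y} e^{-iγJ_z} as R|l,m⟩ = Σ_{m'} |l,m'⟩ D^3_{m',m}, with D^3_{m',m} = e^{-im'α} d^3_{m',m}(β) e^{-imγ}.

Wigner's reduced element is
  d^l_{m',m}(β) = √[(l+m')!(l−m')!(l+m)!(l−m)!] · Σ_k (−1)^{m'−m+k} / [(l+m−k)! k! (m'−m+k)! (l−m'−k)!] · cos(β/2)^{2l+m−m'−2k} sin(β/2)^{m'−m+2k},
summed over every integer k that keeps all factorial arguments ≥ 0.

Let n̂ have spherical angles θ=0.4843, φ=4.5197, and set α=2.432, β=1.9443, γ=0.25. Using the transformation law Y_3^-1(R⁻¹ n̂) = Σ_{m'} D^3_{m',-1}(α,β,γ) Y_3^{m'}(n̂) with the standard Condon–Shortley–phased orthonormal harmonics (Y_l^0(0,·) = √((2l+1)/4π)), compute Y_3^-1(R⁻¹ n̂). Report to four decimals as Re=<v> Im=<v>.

Re=-0.0882 Im=-0.0823

Need the full column D^3_{m',-1} for m'=−3..3 at α=2.432, β=1.9443, γ=0.25.
cos(β/2)=0.563525, sin(β/2)=0.826099
d^3_{-3,-1}: single k=2 term ⇒ +0.266540;  D = +0.080798+0.253998i
d^3_{-2,-1}: k∈[1..2] ⇒ +0.148456 -0.638066 = -0.489610;  D = -0.191389+0.450653i
d^3_{-1,-1}: k∈[0..2] ⇒ +0.032024 -0.550562 +0.887373 = +0.368835;  D = -0.330562+0.163609i
d^3_{0,-1}: k∈[0..2] ⇒ -0.162625 +1.048449 -0.751043 = +0.134781;  D = +0.130591+0.033345i
d^3_{1,-1}: k∈[0..2] ⇒ +0.412922 -1.183163 +0.317829 = -0.452413;  D = +0.259619+0.370507i
d^3_{2,-1}: k∈[0..1] ⇒ -0.638066 +0.685605 = +0.047539;  D = -0.004670+0.047309i
d^3_{3,-1}: single k=0 term ⇒ +0.572797;  D = +0.414071-0.395779i
Y_3^{m'}(θ=0.4843,φ=4.5197) and Σ D·Y over m':
  (+0.0808+0.2540i)·(+0.0230-0.0353i)  (-0.1914+0.4507i)·(-0.1817-0.0737i)  (-0.3306+0.1636i)·(-0.0840+0.4307i)  (+0.1306+0.0333i)·(+0.3026+0.0000i)  (+0.2596+0.3705i)·(+0.0840+0.4307i)  (-0.0047+0.0473i)·(-0.1817+0.0737i)  (+0.4141-0.3958i)·(-0.0230-0.0353i)
Y_3^-1(R⁻¹ n̂) = -0.088244-0.082290i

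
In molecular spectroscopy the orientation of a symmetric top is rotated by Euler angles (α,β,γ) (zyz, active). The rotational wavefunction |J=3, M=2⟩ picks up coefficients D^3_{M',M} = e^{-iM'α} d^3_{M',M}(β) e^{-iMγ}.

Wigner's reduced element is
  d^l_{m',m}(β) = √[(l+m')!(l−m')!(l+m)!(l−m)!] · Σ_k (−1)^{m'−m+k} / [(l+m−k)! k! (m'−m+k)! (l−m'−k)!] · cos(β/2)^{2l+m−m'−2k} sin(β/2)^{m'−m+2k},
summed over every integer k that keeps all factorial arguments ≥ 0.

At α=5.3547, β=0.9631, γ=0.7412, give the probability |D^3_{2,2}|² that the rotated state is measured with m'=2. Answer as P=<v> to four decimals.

D^3_{2,2}(5.3547,0.9631,0.7412) = e^{-i·2·5.3547}·d^3_{2,2}(0.9631)·e^{-i·2·0.7412}. Compute d first:
Half-angle: c=0.886278, s=0.463153. N=√(120·1·120·1)=120.000000
The bounds max(0,m−m')=0 and min(l+m,l−m')=1 give 2 terms
  k=0: (−1)^0·120.0000/(120)·0.8863^6·0.4632^0 = +0.484641
  k=1: (−1)^1·120.0000/(24)·0.8863^4·0.4632^2 = -0.661759
d^3_{2,2}(0.9631) = +0.484641 -0.661759 = -0.177118
|D^3_{2,2}|² = |d^3_{2,2}(β)|² = (-0.177118)² = 0.031371 (the z-rotation phases have unit modulus)

P=0.0314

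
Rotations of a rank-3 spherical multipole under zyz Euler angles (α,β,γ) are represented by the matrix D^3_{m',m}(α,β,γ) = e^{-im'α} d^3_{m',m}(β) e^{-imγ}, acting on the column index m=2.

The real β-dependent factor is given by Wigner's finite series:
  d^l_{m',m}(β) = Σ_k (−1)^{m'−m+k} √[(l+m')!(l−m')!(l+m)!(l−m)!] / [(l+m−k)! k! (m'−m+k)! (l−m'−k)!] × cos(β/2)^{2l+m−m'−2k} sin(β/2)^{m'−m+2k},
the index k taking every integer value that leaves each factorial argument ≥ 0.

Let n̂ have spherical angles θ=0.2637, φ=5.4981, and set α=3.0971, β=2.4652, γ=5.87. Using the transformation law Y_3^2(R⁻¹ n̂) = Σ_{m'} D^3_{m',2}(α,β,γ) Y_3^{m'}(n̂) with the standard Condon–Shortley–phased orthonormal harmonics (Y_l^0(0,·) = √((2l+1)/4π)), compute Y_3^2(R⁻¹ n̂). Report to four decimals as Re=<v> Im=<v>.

Re=-0.2110 Im=-0.0186

Need the full column D^3_{m',2} for m'=−3..3 at α=3.0971, β=2.4652, γ=5.87.
cos(β/2)=0.331786, sin(β/2)=0.943355
d^3_{-3,2}: single k=5 term ⇒ +0.607168;  D = -0.467156-0.387838i
d^3_{-2,2}: k∈[4..5] ⇒ +0.435900 -0.704774 = -0.268875;  D = -0.199029-0.180779i
d^3_{-1,2}: k∈[3..4] ⇒ +0.193923 -0.783850 = -0.589927;  D = +0.418607+0.415671i
d^3_{0,2}: k∈[2..3] ⇒ +0.059067 -0.477504 = -0.418437;  D = -0.283512-0.307751i
d^3_{1,2}: k∈[1..2] ⇒ +0.011994 -0.193923 = -0.181929;  D = +0.117193+0.139155i
d^3_{2,2}: k∈[0..1] ⇒ +0.001334 -0.053920 = -0.052586;  D = -0.032052-0.041689i
d^3_{3,2}: single k=0 term ⇒ -0.009291;  D = +0.005329+0.007610i
Y_3^{m'}(θ=0.2637,φ=5.4981) and Σ D·Y over m':
  (-0.4672-0.3878i)·(-0.0052+0.0052i)  (-0.1990-0.1808i)·(+0.0000+0.0670i)  (+0.4186+0.4157i)·(+0.2181+0.2180i)  (-0.2835-0.3078i)·(+0.5982+0.0000i)  (+0.1172+0.1392i)·(-0.2181+0.2180i)  (-0.0321-0.0417i)·(+0.0000-0.0670i)  (+0.0053+0.0076i)·(+0.0052+0.0052i)
Y_3^2(R⁻¹ n̂) = -0.211010-0.018550i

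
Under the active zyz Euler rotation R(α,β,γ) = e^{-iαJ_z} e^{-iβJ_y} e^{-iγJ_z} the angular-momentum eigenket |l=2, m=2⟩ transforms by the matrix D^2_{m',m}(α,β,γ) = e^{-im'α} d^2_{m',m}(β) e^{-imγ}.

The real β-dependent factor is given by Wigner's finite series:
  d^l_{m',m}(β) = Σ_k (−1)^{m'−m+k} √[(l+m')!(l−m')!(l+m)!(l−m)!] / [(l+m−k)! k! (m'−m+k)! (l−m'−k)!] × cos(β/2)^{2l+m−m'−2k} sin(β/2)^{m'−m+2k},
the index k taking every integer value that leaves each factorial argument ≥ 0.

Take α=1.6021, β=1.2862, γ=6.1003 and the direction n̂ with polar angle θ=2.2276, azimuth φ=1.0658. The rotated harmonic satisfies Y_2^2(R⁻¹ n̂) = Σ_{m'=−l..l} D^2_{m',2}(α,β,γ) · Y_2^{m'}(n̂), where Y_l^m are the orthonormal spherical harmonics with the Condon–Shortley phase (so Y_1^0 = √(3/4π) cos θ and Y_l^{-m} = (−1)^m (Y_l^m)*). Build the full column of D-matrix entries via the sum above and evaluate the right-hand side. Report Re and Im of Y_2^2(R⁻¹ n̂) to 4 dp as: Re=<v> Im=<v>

Need the full column D^2_{m',2} for m'=−2..2 at α=1.6021, β=1.2862, γ=6.1003.
cos(β/2)=0.800241, sin(β/2)=0.599679
d^2_{-2,2}: single k=4 term ⇒ +0.129323;  D = -0.117637-0.053720i
d^2_{-1,2}: single k=3 term ⇒ +0.345149;  D = -0.133477+0.318296i
d^2_{0,2}: single k=2 term ⇒ +0.564098;  D = +0.526782+0.201760i
d^2_{1,2}: single k=1 term ⇒ +0.614626;  D = +0.201760-0.580566i
d^2_{2,2}: single k=0 term ⇒ +0.410093;  D = -0.391391-0.122429i
Y_2^{m'}(θ=2.2276,φ=1.0658) and Σ D·Y over m':
  (-0.1176-0.0537i)·(-0.1289-0.2052i)  (-0.1335+0.3183i)·(-0.1807+0.3269i)  (+0.5268+0.2018i)·(+0.0374+0.0000i)  (+0.2018-0.5806i)·(+0.1807+0.3269i)  (-0.3914-0.1224i)·(-0.1289+0.2052i)
Y_2^2(R⁻¹ n̂) = +0.245702-0.166058i

Re=0.2457 Im=-0.1661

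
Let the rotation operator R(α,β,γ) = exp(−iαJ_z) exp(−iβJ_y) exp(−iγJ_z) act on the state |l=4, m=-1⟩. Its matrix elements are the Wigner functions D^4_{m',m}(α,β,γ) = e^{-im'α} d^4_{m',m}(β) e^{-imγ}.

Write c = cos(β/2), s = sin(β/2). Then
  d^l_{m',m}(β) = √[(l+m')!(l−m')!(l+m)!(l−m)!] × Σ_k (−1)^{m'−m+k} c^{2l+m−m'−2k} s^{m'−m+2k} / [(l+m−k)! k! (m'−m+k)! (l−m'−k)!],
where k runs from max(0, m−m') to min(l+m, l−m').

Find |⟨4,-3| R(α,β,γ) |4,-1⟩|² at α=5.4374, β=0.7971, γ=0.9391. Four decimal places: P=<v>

Split into d^4_{-3,-1}(β=0.7971) × two z-phases.
With c≡cos(β/2)=0.921625 and s≡sin(β/2)=0.388082, N=[1·5040·6·120]^{1/2}=1904.940944
The bounds max(0,m−m')=2 and min(l+m,l−m')=3 give 2 terms
  k=2: (−1)^0·1904.9409/(240)·0.9216^6·0.3881^2 = +0.732559
  k=3: (−1)^1·1904.9409/(144)·0.9216^4·0.3881^4 = -0.216487
d^4_{-3,-1}(0.7971) = +0.732559 -0.216487 = +0.516073
|D^4_{-3,-1}|² = |d^4_{-3,-1}(β)|² = (+0.516073)² = 0.266331 (the z-rotation phases have unit modulus)

P=0.2663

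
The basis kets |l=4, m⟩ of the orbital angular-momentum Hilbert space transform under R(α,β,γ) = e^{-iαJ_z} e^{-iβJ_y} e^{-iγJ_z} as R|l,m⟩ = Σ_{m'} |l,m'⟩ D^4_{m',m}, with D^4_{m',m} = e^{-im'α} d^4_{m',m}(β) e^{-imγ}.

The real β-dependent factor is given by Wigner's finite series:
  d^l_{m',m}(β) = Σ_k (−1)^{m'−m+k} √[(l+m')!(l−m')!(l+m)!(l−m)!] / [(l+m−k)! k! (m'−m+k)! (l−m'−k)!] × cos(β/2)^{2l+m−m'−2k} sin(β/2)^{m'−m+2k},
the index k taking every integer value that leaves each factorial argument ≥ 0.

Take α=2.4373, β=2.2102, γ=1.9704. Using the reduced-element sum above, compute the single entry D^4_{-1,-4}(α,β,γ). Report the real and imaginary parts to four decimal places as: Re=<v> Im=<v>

Re=0.0610 Im=0.0760

Split into d^4_{-1,-4}(β=2.2102) × two z-phases.
Half-angle: c=0.449045, s=0.893509. N=√(6·120·1·40320)=5387.986637
Admissible k: 0..0 (factorial args all ≥0)
  k=0: (−1)^3·5387.9866/(720)·0.4490^5·0.8935^3 = -0.097463
d^4_{-1,-4}(2.2102) = -0.097463
Attach z-rotation phases: D = e^{-i(-1)(2.4373)}·(-0.097463)·e^{-i(-4)(1.9704)} = +0.061032+0.075988i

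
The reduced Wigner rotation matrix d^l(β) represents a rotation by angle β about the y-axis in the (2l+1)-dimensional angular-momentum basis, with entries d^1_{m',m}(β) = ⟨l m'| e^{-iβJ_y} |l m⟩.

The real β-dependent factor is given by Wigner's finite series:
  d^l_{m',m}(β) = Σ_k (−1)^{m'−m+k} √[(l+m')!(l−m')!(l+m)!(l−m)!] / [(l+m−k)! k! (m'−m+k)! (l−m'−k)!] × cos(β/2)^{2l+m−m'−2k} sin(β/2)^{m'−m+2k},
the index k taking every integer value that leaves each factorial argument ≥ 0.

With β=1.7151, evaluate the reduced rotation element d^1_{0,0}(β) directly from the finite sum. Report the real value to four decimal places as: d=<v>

d^1_{0,0}(β=1.7151) via Wigner's sum:
With c≡cos(β/2)=0.654292 and s≡sin(β/2)=0.756242, N=[1·1·1·1]^{1/2}=1.000000
k∈{0,1} keeps every argument non-negative
  k=0: (−1)^0·1.0000/(1)·0.6543^2·0.7562^0 = +0.428098
  k=1: (−1)^1·1.0000/(1)·0.6543^0·0.7562^2 = -0.571902
d^1_{0,0}(1.7151) = +0.428098 -0.571902 = -0.143803

d=-0.1438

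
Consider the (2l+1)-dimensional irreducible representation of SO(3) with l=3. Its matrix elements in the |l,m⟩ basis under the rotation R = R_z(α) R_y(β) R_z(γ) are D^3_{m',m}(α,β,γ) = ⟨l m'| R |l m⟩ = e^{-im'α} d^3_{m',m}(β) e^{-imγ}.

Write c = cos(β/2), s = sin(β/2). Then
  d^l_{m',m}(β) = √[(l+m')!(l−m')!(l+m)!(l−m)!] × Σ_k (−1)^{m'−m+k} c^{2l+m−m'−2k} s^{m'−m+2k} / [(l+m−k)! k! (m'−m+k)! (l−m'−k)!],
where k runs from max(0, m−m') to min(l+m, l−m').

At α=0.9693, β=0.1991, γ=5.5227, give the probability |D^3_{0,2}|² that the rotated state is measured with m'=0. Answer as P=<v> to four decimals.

D^3_{0,2}(0.9693,0.1991,5.5227) = e^{-i·0·0.9693}·d^3_{0,2}(0.1991)·e^{-i·2·5.5227}. Compute d first:
Half-angle: c=0.995049, s=0.099386. N=√(6·6·120·1)=65.726707
The bounds max(0,m−m')=2 and min(l+m,l−m')=3 give 2 terms
  k=2: (−1)^0·65.7267/(12)·0.9950^4·0.0994^2 = +0.053038
  k=3: (−1)^1·65.7267/(12)·0.9950^2·0.0994^4 = -0.000529
d^3_{0,2}(0.1991) = +0.053038 -0.000529 = +0.052509
|D^3_{0,2}|² = |d^3_{0,2}(β)|² = (+0.052509)² = 0.002757 (the z-rotation phases have unit modulus)

P=0.0028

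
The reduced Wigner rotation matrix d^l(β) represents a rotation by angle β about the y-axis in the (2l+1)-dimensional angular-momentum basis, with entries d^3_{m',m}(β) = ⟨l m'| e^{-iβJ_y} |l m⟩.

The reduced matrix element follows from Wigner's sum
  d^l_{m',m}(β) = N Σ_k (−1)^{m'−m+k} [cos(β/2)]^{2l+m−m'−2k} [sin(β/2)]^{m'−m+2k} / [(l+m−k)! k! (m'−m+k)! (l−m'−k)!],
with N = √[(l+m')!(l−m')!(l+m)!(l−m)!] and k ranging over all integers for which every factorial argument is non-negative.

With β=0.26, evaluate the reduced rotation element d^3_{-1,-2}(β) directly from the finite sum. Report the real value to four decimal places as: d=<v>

d^3_{-1,-2}(β=0.26) via Wigner's sum:
With c≡cos(β/2)=0.991562 and s≡sin(β/2)=0.129634, N=[2·24·1·120]^{1/2}=75.894664
Admissible k: 0..1 (factorial args all ≥0)
  k=0: (−1)^1·75.8947/(24)·0.9916^5·0.1296^1 = -0.392933
  k=1: (−1)^2·75.8947/(12)·0.9916^3·0.1296^3 = +0.013432
d^3_{-1,-2}(0.26) = -0.392933 +0.013432 = -0.379501

d=-0.3795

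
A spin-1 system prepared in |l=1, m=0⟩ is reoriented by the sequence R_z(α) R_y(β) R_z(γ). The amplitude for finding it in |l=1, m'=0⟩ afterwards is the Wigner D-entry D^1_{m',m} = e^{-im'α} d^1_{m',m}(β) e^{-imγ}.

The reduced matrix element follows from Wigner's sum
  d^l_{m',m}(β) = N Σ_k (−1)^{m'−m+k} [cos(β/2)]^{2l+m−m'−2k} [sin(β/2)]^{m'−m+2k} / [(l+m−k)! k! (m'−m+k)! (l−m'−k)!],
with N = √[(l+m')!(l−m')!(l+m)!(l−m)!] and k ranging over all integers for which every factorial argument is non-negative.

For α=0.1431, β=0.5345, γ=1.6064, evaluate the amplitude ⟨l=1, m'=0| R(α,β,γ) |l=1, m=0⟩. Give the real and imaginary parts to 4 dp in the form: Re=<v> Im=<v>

Re=0.8605 Im=0.0000

D^1_{0,0}(0.1431,0.5345,1.6064) = e^{-i·0·0.1431}·d^1_{0,0}(0.5345)·e^{-i·0·1.6064}. Compute d first:
With c≡cos(β/2)=0.964501 and s≡sin(β/2)=0.264080, N=[1·1·1·1]^{1/2}=1.000000
k∈{0,1} keeps every argument non-negative
  k=0: (−1)^0·1.0000/(1)·0.9645^2·0.2641^0 = +0.930262
  k=1: (−1)^1·1.0000/(1)·0.9645^0·0.2641^2 = -0.069738
d^1_{0,0}(0.5345) = +0.930262 -0.069738 = +0.860523
D = (+1.000000+0.000000i)·(+0.860523)·(+1.000000+0.000000i) = +0.860523+0.000000i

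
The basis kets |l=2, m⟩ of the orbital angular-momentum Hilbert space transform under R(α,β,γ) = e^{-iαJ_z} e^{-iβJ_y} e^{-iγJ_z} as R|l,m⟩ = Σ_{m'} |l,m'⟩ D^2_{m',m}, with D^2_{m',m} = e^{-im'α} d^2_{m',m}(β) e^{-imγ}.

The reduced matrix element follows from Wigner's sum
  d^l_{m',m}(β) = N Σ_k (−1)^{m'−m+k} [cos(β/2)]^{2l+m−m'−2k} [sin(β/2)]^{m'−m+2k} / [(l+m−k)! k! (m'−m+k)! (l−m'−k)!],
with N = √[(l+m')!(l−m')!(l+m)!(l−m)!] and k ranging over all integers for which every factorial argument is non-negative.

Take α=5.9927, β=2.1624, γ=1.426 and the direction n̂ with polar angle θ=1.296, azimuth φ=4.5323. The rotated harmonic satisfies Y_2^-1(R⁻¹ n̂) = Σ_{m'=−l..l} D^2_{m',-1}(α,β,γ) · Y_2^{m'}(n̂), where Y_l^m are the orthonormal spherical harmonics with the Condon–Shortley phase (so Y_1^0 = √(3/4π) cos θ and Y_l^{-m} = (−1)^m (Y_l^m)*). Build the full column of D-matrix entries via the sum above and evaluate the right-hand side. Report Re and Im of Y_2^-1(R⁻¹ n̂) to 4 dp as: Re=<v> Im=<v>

Need the full column D^2_{m',-1} for m'=−2..2 at α=5.9927, β=2.1624, γ=1.426.
cos(β/2)=0.470270, sin(β/2)=0.882523
d^2_{-2,-1}: single k=1 term ⇒ +0.183568;  D = +0.121836+0.137307i
d^2_{-1,-1}: k∈[0..1] ⇒ +0.048909 -0.516734 = -0.467825;  D = -0.197266-0.424201i
d^2_{0,-1}: k∈[0..1] ⇒ -0.224824 +0.791772 = +0.566948;  D = +0.081806+0.561016i
d^2_{1,-1}: k∈[0..1] ⇒ +0.516734 -0.606602 = -0.089868;  D = +0.013046-0.088916i
d^2_{2,-1}: single k=0 term ⇒ -0.646479;  D = +0.273121-0.585953i
Y_2^{m'}(θ=1.296,φ=4.5323) and Σ D·Y over m':
  (+0.1218+0.1373i)·(-0.3349-0.1261i)  (-0.1973-0.4242i)·(-0.0361+0.1985i)  (+0.0818+0.5610i)·(-0.2457+0.0000i)  (+0.0130-0.0889i)·(+0.0361+0.1985i)  (+0.2731-0.5860i)·(-0.3349+0.1261i)
Y_2^-1(R⁻¹ n̂) = +0.048308+0.007012i

Re=0.0483 Im=0.0070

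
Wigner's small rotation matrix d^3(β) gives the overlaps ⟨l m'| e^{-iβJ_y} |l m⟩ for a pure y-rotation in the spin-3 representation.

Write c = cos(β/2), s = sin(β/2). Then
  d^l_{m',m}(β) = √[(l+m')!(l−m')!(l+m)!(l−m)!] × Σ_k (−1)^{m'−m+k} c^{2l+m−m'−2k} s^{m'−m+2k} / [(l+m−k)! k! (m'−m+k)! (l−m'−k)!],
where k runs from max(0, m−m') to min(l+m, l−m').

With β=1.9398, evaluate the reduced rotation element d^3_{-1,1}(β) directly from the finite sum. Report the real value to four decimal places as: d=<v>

d=-0.4517

d^3_{-1,1}(β=1.9398) via Wigner's sum:
Half-angle: c=0.565382, s=0.824829. N=√(2·24·24·2)=48.000000
Admissible k: 2..4 (factorial args all ≥0)
  k=2: (−1)^0·48.0000/(8)·0.5654^4·0.8248^2 = +0.417107
  k=3: (−1)^1·48.0000/(6)·0.5654^2·0.8248^4 = -1.183668
  k=4: (−1)^2·48.0000/(48)·0.5654^0·0.8248^6 = +0.314908
d^3_{-1,1}(1.9398) = +0.417107 -1.183668 +0.314908 = -0.451653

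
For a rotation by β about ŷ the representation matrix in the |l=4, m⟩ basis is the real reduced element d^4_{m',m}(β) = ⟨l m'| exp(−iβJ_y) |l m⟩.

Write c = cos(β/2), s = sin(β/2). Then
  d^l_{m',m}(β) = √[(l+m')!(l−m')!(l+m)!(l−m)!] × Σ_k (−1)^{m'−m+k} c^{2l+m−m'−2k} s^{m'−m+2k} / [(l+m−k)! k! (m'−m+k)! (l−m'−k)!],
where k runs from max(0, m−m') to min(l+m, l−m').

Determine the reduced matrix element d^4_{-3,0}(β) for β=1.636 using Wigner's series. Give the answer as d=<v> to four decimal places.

d^4_{-3,0}(β=1.636) via Wigner's sum:
c=cos(1.636/2)=0.683682, s=sin(1.636/2)=0.729780; N=√[1·5040·24·24]=1703.830978
Admissible k: 3..4 (factorial args all ≥0)
  k=3: (−1)^0·1703.8310/(144)·0.6837^5·0.7298^3 = +0.686928
  k=4: (−1)^1·1703.8310/(144)·0.6837^3·0.7298^5 = -0.782684
d^4_{-3,0}(1.636) = +0.686928 -0.782684 = -0.095756

d=-0.0958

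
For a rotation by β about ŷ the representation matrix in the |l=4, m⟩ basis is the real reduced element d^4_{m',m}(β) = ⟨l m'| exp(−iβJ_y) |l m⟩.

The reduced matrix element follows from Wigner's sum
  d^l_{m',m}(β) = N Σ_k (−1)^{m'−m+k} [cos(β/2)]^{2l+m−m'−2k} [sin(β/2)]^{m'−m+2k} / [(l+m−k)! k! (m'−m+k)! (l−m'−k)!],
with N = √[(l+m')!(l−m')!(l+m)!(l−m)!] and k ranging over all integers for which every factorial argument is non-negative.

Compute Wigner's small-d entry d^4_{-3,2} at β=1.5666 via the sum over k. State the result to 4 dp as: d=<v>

d^4_{-3,2}(β=1.5666) via Wigner's sum:
Half-angle: c=0.708589, s=0.705622. N=√(1·5040·720·2)=2693.993318
k∈{5,6} keeps every argument non-negative
  k=5: (−1)^0·2693.9933/(240)·0.7086^3·0.7056^5 = +0.698598
  k=6: (−1)^1·2693.9933/(720)·0.7086^1·0.7056^7 = -0.230920
d^4_{-3,2}(1.5666) = +0.698598 -0.230920 = +0.467678

d=0.4677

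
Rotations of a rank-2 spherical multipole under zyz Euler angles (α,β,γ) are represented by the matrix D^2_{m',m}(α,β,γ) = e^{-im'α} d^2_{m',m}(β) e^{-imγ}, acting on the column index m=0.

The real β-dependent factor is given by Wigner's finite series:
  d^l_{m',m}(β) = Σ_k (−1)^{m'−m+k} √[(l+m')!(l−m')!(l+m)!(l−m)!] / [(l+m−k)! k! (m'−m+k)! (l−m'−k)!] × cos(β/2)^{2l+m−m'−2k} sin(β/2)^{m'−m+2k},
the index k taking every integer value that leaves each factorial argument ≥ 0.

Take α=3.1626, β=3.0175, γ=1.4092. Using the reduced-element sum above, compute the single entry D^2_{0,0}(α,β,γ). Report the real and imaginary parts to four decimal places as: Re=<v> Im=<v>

D^2_{0,0}(3.1626,3.0175,1.4092) = e^{-i·0·3.1626}·d^2_{0,0}(3.0175)·e^{-i·0·1.4092}. Compute d first:
Half-angle: c=0.062007, s=0.998076. N=√(2·2·2·2)=4.000000
Admissible k: 0..2 (factorial args all ≥0)
  k=0: (−1)^0·4.0000/(4)·0.0620^4·0.9981^0 = +0.000015
  k=1: (−1)^1·4.0000/(1)·0.0620^2·0.9981^2 = -0.015320
  k=2: (−1)^2·4.0000/(4)·0.0620^0·0.9981^4 = +0.992325
d^2_{0,0}(3.0175) = +0.000015 -0.015320 +0.992325 = +0.977020
Attach z-rotation phases: D = e^{-i(0)(3.1626)}·(+0.977020)·e^{-i(0)(1.4092)} = +0.977020+0.000000i

Re=0.9770 Im=0.0000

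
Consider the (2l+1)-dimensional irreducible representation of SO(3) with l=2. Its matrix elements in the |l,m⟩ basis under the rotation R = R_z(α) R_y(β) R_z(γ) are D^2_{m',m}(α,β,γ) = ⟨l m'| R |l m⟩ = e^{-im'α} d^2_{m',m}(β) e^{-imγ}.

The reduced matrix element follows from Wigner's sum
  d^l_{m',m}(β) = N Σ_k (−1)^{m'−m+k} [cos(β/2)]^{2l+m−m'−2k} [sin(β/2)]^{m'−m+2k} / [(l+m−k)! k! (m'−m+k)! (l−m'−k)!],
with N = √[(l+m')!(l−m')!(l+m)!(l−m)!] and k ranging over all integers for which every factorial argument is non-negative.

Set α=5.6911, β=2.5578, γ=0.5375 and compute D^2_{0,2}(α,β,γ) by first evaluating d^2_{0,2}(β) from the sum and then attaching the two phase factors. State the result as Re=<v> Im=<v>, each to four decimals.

D^2_{0,2}(5.6911,2.5578,0.5375) = e^{-i·0·5.6911}·d^2_{0,2}(2.5578)·e^{-i·2·0.5375}. Compute d first:
c=cos(2.5578/2)=0.287769, s=sin(2.5578/2)=0.957700; N=√[2·2·24·1]=9.797959
k∈{2} keeps every argument non-negative
  k=2: (−1)^0·9.7980/(4)·0.2878^2·0.9577^2 = +0.186047
d^2_{0,2}(2.5578) = +0.186047
Phases: e^{-i·(0)·5.6911}=+1.000000+0.000000i, e^{-i·(2)·0.5375}=+0.475732-0.879590i ⇒ D=+0.088508-0.163645i

Re=0.0885 Im=-0.1636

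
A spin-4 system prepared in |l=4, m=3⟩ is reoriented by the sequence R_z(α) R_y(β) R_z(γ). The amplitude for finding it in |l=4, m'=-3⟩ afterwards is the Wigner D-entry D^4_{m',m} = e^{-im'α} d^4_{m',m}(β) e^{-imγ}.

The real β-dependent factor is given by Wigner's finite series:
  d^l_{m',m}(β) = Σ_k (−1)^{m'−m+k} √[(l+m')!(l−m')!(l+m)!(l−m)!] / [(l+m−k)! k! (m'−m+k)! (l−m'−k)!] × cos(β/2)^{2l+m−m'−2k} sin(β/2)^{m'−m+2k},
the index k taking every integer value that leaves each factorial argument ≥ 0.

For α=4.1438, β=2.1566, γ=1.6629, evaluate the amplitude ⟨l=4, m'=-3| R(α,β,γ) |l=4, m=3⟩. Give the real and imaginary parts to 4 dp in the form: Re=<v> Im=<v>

First d^4_{-3,3}(β=2.1566), then the phase factors e^{-i(-3)α} and e^{-i(3)γ}:
c=cos(2.1566/2)=0.472827, s=sin(2.1566/2)=0.881155; N=√[1·5040·5040·1]=5040.000000
The bounds max(0,m−m')=6 and min(l+m,l−m')=7 give 2 terms
  k=6: (−1)^0·5040.0000/(720)·0.4728^2·0.8812^6 = +0.732516
  k=7: (−1)^1·5040.0000/(5040)·0.4728^0·0.8812^8 = -0.363429
d^4_{-3,3}(2.1566) = +0.732516 -0.363429 = +0.369087
Phases: e^{-i·(-3)·4.1438}=+0.990905-0.134561i, e^{-i·(3)·1.6629}=+0.272808+0.962068i ⇒ D=+0.147555+0.338309i

Re=0.1476 Im=0.3383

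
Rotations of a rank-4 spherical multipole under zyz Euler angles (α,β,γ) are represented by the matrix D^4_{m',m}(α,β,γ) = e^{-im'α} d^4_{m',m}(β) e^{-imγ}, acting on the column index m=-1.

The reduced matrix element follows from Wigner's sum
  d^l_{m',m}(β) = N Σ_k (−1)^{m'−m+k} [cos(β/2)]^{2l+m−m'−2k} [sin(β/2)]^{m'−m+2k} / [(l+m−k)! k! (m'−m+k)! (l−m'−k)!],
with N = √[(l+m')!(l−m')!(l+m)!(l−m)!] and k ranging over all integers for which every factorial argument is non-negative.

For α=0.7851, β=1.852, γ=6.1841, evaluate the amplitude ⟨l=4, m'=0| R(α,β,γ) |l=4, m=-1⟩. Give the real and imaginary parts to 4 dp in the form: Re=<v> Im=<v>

Re=-0.3650 Im=0.0363

Split into d^4_{0,-1}(β=1.852) × two z-phases.
c=cos(1.852/2)=0.601036, s=sin(1.852/2)=0.799222; N=√[24·24·6·120]=643.987578
Admissible k: 0..3 (factorial args all ≥0)
  k=0: (−1)^1·643.9876/(144)·0.6010^7·0.7992^1 = -0.101271
  k=1: (−1)^2·643.9876/(24)·0.6010^5·0.7992^3 = +1.074410
  k=2: (−1)^3·643.9876/(24)·0.6010^3·0.7992^5 = -1.899786
  k=3: (−1)^4·643.9876/(144)·0.6010^1·0.7992^7 = +0.559871
d^4_{0,-1}(1.852) = -0.101271 +1.074410 -1.899786 +0.559871 = -0.366776
D = (+1.000000+0.000000i)·(-0.366776)·(+0.995095-0.098923i) = -0.364977+0.036283i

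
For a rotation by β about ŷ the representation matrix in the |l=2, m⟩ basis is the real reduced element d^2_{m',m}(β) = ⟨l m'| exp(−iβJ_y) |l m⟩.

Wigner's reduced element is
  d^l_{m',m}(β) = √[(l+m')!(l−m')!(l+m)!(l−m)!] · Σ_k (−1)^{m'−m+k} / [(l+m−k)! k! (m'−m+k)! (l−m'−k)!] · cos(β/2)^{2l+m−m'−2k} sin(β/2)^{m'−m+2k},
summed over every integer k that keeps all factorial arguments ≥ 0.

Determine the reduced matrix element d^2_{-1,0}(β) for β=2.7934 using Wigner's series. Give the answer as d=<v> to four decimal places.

d=-0.3928

d^2_{-1,0}(β=2.7934) via Wigner's sum:
Half-angle: c=0.173218, s=0.984883. N=√(1·6·2·2)=4.898979
Admissible k: 1..2 (factorial args all ≥0)
  k=1: (−1)^0·4.8990/(2)·0.1732^3·0.9849^1 = +0.012538
  k=2: (−1)^1·4.8990/(2)·0.1732^1·0.9849^3 = -0.405344
d^2_{-1,0}(2.7934) = +0.012538 -0.405344 = -0.392806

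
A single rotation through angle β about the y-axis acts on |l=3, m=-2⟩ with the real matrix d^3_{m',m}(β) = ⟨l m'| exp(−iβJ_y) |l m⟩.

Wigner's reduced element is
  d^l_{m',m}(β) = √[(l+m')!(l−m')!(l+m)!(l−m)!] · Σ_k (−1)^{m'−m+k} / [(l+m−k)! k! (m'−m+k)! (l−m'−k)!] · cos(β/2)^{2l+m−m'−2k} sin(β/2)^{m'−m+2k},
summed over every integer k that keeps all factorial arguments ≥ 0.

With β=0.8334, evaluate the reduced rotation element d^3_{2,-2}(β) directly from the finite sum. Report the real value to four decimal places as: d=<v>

d^3_{2,-2}(β=0.8334) via Wigner's sum:
With c≡cos(β/2)=0.914430 and s≡sin(β/2)=0.404745, N=[120·1·1·120]^{1/2}=120.000000
k: max(0,(-2)−(2))=0 … min(3+(-2),3−(2))=1
  k=0: (−1)^4·120.0000/(24)·0.9144^2·0.4047^4 = +0.112201
  k=1: (−1)^5·120.0000/(120)·0.9144^0·0.4047^6 = -0.004396
d^3_{2,-2}(0.8334) = +0.112201 -0.004396 = +0.107805

d=0.1078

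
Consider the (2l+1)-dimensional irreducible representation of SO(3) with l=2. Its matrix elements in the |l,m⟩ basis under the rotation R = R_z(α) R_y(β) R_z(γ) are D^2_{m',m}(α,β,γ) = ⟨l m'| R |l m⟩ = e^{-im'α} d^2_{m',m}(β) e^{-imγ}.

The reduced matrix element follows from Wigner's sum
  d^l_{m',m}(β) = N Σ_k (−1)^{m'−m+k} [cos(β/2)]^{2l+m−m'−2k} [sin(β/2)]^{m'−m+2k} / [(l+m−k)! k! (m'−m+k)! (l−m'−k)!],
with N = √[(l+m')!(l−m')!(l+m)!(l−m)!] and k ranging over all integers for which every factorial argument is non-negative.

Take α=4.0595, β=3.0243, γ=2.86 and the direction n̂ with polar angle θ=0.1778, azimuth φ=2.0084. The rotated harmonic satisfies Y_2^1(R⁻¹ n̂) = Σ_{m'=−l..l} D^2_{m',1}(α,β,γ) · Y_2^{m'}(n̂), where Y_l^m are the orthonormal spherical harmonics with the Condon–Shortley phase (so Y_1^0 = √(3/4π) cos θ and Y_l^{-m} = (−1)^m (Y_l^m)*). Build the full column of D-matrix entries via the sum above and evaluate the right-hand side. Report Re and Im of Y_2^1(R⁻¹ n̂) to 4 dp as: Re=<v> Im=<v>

Need the full column D^2_{m',1} for m'=−2..2 at α=4.0595, β=3.0243, γ=2.86.
cos(β/2)=0.058613, sin(β/2)=0.998281
d^2_{-2,1}: single k=3 term ⇒ +0.116622;  D = +0.060619-0.099629i
d^2_{-1,1}: k∈[2..3] ⇒ +0.010271 -0.993141 = -0.982870;  D = -0.356609-0.915895i
d^2_{0,1}: k∈[1..2] ⇒ +0.000492 -0.142832 = -0.142340;  D = +0.136733+0.039554i
d^2_{1,1}: k∈[0..1] ⇒ +0.000012 -0.010271 = -0.010259;  D = -0.008251+0.006096i
d^2_{2,1}: single k=0 term ⇒ -0.000402;  D = +0.000007-0.000402i
Y_2^{m'}(θ=0.1778,φ=2.0084) and Σ D·Y over m':
  (+0.0606-0.0996i)·(-0.0077+0.0093i)  (-0.3566-0.9159i)·(-0.0570-0.1218i)  (+0.1367+0.0396i)·(+0.6012+0.0000i)  (-0.0083+0.0061i)·(+0.0570-0.1218i)  (+0.0000-0.0004i)·(-0.0077-0.0093i)
Y_2^1(R⁻¹ n̂) = -0.008317+0.122104i

Re=-0.0083 Im=0.1221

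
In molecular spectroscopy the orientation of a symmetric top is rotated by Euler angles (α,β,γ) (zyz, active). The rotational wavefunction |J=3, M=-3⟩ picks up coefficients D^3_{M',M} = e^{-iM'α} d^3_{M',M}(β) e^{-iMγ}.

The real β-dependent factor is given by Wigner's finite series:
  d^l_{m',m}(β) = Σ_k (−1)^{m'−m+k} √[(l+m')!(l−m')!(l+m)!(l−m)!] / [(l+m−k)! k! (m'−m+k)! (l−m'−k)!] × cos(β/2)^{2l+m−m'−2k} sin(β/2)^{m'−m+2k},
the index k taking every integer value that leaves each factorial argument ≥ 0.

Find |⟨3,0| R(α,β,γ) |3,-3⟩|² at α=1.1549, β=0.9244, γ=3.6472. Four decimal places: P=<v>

D^3_{0,-3}(1.1549,0.9244,3.6472) = e^{-i·0·1.1549}·d^3_{0,-3}(0.9244)·e^{-i·-3·3.6472}. Compute d first:
With c≡cos(β/2)=0.895074 and s≡sin(β/2)=0.445918, N=[6·6·1·720]^{1/2}=160.996894
Admissible k: 0..0 (factorial args all ≥0)
  k=0: (−1)^3·160.9969/(36)·0.8951^3·0.4459^3 = -0.284353
d^3_{0,-3}(0.9244) = -0.284353
|D^3_{0,-3}|² = |d^3_{0,-3}(β)|² = (-0.284353)² = 0.080856 (the z-rotation phases have unit modulus)

P=0.0809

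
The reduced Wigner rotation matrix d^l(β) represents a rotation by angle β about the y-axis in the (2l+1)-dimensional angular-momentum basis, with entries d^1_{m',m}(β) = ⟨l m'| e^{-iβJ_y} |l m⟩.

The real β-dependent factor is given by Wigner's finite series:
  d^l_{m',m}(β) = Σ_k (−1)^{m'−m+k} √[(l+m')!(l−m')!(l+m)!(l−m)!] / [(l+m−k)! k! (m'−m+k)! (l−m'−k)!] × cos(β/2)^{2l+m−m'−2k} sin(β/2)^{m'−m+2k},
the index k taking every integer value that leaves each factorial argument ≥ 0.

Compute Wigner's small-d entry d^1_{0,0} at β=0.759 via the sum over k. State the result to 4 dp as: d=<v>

d=0.7255

d^1_{0,0}(β=0.759) via Wigner's sum:
c=cos(0.759/2)=0.928850, s=sin(0.759/2)=0.370456; N=√[1·1·1·1]=1.000000
The bounds max(0,m−m')=0 and min(l+m,l−m')=1 give 2 terms
  k=0: (−1)^0·1.0000/(1)·0.9288^2·0.3705^0 = +0.862762
  k=1: (−1)^1·1.0000/(1)·0.9288^0·0.3705^2 = -0.137238
d^1_{0,0}(0.759) = +0.862762 -0.137238 = +0.725525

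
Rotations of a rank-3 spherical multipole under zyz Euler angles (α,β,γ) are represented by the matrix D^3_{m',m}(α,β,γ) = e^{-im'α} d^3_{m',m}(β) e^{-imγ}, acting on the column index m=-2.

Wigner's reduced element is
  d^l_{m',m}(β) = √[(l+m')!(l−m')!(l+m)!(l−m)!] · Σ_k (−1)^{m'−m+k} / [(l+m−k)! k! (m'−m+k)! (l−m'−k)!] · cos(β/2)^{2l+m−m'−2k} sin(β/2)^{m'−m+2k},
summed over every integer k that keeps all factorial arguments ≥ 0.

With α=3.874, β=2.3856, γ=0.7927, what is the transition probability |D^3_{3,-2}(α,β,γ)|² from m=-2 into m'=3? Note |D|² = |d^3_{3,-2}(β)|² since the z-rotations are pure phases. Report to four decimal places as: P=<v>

P=0.3930

Split into d^3_{3,-2}(β=2.3856) × two z-phases.
With c≡cos(β/2)=0.369059 and s≡sin(β/2)=0.929406, N=[720·1·1·120]^{1/2}=293.938769
k∈{0} keeps every argument non-negative
  k=0: (−1)^5·293.9388/(120)·0.3691^1·0.9294^5 = -0.626901
d^3_{3,-2}(2.3856) = -0.626901
|D^3_{3,-2}|² = |d^3_{3,-2}(β)|² = (-0.626901)² = 0.393004 (the z-rotation phases have unit modulus)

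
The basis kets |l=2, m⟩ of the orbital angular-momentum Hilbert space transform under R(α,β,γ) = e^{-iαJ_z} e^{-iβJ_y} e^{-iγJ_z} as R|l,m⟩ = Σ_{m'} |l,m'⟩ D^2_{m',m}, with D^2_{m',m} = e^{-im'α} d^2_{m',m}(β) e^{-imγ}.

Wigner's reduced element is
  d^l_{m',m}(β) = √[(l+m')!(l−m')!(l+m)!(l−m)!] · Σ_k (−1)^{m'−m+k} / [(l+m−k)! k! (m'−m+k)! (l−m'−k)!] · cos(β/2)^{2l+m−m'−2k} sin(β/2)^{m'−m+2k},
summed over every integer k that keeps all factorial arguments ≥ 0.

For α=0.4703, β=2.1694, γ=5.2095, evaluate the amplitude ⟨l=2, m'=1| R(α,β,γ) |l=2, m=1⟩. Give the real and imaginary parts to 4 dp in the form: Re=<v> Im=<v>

Re=-0.3823 Im=-0.2634

Split into d^2_{1,1}(β=2.1694) × two z-phases.
Half-angle: c=0.467178, s=0.884163. N=√(6·1·6·1)=6.000000
k: max(0,(1)−(1))=0 … min(2+(1),2−(1))=1
  k=0: (−1)^0·6.0000/(6)·0.4672^4·0.8842^0 = +0.047635
  k=1: (−1)^1·6.0000/(2)·0.4672^2·0.8842^2 = -0.511860
d^2_{1,1}(2.1694) = +0.047635 -0.511860 = -0.464224
Attach z-rotation phases: D = e^{-i(1)(0.4703)}·(-0.464224)·e^{-i(1)(5.2095)} = -0.382251-0.263416i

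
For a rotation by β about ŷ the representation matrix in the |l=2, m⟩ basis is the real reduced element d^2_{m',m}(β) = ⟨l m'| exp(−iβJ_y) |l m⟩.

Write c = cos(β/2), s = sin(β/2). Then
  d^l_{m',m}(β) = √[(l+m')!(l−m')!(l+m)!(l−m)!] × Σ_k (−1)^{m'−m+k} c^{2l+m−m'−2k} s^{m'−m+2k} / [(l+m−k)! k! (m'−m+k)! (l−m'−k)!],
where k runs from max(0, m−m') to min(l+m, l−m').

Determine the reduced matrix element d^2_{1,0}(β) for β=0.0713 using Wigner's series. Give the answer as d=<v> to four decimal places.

d=-0.0870

d^2_{1,0}(β=0.0713) via Wigner's sum:
Half-angle: c=0.999365, s=0.035642. N=√(6·1·2·2)=4.898979
Admissible k: 0..1 (factorial args all ≥0)
  k=0: (−1)^1·4.8990/(2)·0.9994^3·0.0356^1 = -0.087139
  k=1: (−1)^2·4.8990/(2)·0.9994^1·0.0356^3 = +0.000111
d^2_{1,0}(0.0713) = -0.087139 +0.000111 = -0.087029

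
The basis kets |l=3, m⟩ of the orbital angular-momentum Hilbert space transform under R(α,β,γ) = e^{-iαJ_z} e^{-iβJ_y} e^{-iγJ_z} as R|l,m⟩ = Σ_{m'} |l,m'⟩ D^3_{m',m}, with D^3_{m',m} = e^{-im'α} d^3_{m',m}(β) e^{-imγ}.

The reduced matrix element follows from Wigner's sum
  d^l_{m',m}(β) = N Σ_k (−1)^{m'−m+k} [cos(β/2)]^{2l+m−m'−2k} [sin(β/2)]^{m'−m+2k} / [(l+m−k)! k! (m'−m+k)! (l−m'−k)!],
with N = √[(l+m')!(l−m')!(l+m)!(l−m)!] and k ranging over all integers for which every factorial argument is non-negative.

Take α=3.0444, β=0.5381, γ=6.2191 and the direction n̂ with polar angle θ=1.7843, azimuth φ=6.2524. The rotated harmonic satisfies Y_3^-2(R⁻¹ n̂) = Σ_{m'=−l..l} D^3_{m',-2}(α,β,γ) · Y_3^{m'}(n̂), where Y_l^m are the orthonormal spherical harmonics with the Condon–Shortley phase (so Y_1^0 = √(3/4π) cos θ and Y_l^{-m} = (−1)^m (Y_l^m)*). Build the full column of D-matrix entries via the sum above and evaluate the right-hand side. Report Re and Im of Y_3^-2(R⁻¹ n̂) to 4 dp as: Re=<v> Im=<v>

Re=-0.3556 Im=0.1122

Need the full column D^3_{m',-2} for m'=−3..3 at α=3.0444, β=0.5381, γ=6.2191.
cos(β/2)=0.964024, sin(β/2)=0.265816
d^3_{-3,-2}: single k=1 term ⇒ +0.542120;  D = -0.495059+0.220931i
d^3_{-2,-2}: k∈[0..1] ⇒ +0.802651 -0.305128 = +0.497523;  D = +0.471864-0.157711i
d^3_{-1,-2}: k∈[0..1] ⇒ -0.699874 +0.106423 = -0.593451;  D = +0.578444-0.132613i
d^3_{0,-2}: k∈[0..1] ⇒ +0.334251 -0.025413 = +0.308838;  D = +0.306305-0.039476i
d^3_{1,-2}: k∈[0..1] ⇒ -0.106423 +0.004046 = -0.102377;  D = +0.102328-0.003171i
d^3_{2,-2}: k∈[0..1] ⇒ +0.023199 -0.000353 = +0.022846;  D = +0.022796+0.001512i
d^3_{3,-2}: single k=0 term ⇒ -0.003134;  D = +0.003092+0.000510i
Y_3^{m'}(θ=1.7843,φ=6.2524) and Σ D·Y over m':
  (-0.4951+0.2209i)·(+0.3878+0.0359i)  (+0.4719-0.1577i)·(-0.2064-0.0127i)  (+0.5784-0.1326i)·(-0.2448-0.0075i)  (+0.3063-0.0395i)·(+0.2195+0.0000i)  (+0.1023-0.0032i)·(+0.2448-0.0075i)  (+0.0228+0.0015i)·(-0.2064+0.0127i)  (+0.0031+0.0005i)·(-0.3878+0.0359i)
Y_3^-2(R⁻¹ n̂) = -0.355635+0.112230i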